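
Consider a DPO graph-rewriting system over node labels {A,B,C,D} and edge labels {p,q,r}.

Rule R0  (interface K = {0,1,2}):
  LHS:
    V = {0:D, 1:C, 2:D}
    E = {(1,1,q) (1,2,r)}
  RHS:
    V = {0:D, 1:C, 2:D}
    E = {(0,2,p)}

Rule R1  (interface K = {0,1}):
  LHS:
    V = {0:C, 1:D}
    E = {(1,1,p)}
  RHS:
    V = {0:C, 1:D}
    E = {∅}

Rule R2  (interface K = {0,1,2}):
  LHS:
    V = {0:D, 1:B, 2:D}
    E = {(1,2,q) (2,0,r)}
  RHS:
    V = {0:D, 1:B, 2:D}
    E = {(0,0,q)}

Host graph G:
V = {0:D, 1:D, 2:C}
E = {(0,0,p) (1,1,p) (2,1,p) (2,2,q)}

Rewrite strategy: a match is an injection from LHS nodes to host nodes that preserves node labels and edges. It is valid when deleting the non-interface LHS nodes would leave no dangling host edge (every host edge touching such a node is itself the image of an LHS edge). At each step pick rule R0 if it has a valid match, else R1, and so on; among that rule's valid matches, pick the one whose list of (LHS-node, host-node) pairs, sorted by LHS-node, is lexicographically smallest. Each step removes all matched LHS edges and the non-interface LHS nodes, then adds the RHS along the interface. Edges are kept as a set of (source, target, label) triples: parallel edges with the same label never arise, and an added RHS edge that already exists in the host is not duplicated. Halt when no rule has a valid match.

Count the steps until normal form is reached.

Answer: 2

Steps:
start.  V:3 E:4  edges: 0-p->0 1-p->1 2-p->1 2-q->2
1. fire R1 via {0↦2, 1↦0}  →  V:3 E:3  edges: 1-p->1 2-p->1 2-q->2
2. fire R1 via {0↦2, 1↦1}  →  V:3 E:2  edges: 2-p->1 2-q->2
halt: no rule applies after step 2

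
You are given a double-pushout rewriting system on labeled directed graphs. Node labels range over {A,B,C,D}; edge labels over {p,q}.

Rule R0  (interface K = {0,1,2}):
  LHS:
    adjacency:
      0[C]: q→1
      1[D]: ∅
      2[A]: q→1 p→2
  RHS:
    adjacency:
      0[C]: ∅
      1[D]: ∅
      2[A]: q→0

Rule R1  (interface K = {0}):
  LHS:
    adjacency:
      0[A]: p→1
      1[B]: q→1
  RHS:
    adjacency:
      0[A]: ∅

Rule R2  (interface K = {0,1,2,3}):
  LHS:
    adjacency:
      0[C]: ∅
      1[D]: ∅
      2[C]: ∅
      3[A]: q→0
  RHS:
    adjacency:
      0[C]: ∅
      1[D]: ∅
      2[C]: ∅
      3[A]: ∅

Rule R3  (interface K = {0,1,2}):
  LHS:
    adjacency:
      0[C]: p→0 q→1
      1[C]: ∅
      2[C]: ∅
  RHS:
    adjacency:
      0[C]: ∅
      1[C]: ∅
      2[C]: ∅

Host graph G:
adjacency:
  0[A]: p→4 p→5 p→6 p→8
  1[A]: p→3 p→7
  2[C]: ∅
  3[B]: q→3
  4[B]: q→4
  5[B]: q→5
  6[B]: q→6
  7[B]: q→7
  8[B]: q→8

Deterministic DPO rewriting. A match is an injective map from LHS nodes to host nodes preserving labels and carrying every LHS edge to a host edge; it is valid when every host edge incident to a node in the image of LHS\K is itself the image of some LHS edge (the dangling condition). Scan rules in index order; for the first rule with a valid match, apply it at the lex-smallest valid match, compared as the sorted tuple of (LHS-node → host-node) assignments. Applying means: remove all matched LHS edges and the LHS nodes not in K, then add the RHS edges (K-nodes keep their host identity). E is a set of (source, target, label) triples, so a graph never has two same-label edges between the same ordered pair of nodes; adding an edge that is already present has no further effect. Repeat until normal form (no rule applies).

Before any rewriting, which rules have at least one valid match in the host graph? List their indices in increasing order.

Answer: [R1]

Rewrite trace:
R0: no valid match — LHS pattern not found
R1: 6 valid matches — {0↦0, 1↦4}, {0↦0, 1↦5}, {0↦0, 1↦6} (+3 more)
R2: no valid match — LHS pattern not found
R3: no valid match — LHS pattern not found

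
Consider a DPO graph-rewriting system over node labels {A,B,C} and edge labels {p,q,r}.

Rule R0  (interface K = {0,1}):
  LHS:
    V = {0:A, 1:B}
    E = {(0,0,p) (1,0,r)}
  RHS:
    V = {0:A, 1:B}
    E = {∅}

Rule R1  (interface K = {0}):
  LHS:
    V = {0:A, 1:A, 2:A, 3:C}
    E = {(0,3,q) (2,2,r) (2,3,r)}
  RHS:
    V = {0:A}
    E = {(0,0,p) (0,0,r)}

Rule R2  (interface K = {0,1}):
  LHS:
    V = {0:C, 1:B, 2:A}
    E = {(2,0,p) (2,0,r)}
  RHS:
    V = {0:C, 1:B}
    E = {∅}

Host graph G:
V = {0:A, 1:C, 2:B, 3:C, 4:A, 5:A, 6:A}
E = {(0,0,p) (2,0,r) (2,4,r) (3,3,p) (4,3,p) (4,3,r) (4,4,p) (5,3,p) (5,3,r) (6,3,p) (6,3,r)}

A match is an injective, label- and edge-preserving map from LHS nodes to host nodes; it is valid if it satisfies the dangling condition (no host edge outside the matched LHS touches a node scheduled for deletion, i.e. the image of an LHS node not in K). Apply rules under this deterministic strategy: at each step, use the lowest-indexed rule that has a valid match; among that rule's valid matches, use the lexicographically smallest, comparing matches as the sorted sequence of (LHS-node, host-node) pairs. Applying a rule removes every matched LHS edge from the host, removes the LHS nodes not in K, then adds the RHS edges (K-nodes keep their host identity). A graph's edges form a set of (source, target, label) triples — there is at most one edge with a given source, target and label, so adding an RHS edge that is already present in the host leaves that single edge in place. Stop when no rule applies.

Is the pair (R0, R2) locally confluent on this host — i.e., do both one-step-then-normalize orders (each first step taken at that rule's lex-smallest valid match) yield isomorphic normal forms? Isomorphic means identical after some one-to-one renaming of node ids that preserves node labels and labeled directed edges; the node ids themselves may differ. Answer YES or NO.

Answer: YES

Steps:
branch R0-first: apply at {0↦0, 1↦2} → |E|=9, then 4 more step(s) → NF |V|=4 |E|=1 V={0:A, 1:C, 2:B, 3:C} E=3-p->3
branch R2-first: apply at {0↦3, 1↦2, 2↦5} → |E|=9, then 4 more step(s) → NF |V|=4 |E|=1 V={0:A, 1:C, 2:B, 3:C} E=3-p->3
graphs isomorphic (equal up to label-preserving node renaming)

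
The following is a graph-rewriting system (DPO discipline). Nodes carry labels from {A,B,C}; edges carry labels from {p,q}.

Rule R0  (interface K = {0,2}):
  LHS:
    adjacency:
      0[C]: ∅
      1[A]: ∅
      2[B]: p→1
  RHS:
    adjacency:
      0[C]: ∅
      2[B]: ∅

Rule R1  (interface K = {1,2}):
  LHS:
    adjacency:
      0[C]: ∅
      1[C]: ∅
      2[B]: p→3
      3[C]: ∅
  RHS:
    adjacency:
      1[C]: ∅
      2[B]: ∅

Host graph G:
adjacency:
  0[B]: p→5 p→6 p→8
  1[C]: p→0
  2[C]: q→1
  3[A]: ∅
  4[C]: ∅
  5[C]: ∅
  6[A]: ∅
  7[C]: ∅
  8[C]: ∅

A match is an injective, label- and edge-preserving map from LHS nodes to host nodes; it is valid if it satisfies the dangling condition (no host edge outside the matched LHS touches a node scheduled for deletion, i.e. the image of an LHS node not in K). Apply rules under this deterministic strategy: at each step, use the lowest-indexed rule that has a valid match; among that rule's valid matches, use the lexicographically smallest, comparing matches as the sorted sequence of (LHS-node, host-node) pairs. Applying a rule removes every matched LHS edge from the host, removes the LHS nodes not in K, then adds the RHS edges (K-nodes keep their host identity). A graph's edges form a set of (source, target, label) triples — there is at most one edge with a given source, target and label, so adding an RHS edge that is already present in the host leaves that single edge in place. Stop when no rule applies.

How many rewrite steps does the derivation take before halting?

Answer: 3

Derivation:
initial: |V|=9 |E|=5  E = 0-p->5 0-p->6 0-p->8 1-p->0 2-q->1
step 1: apply R0 at {0↦1, 1↦6, 2↦0}  → |V|=8 |E|=4  E = 0-p->5 0-p->8 1-p->0 2-q->1
step 2: apply R1 at {0↦4, 1↦1, 2↦0, 3↦5}  → |V|=6 |E|=3  E = 0-p->8 1-p->0 2-q->1
step 3: apply R1 at {0↦7, 1↦1, 2↦0, 3↦8}  → |V|=4 |E|=2  E = 1-p->0 2-q->1
halt: no rule applies after step 3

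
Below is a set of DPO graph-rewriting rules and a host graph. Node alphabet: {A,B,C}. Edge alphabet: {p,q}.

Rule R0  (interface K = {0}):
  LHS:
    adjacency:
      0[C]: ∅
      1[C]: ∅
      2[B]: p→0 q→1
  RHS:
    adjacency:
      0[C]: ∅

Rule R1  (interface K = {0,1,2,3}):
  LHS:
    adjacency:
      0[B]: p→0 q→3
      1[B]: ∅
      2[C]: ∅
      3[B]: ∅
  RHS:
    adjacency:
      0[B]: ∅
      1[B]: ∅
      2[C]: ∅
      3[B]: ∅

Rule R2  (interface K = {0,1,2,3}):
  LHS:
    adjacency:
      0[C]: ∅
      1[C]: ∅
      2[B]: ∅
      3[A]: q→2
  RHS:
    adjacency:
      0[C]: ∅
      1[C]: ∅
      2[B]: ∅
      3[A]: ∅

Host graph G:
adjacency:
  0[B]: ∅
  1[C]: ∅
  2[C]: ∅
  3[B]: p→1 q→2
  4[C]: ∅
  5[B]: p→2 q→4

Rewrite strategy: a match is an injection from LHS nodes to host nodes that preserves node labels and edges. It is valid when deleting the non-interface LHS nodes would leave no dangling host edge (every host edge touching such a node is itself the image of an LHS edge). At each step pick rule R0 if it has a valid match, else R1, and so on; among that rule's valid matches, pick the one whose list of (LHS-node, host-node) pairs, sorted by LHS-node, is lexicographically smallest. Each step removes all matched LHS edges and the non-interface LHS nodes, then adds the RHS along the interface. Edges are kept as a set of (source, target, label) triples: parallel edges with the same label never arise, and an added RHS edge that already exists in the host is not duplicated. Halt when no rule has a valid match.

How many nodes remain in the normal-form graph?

[0] host  ⇒  6 nodes, 4 edges  {3-p->1 3-q->2 5-p->2 5-q->4}
[1] R0 @ {0↦2, 1↦4, 2↦5}  ⇒  4 nodes, 2 edges  {3-p->1 3-q->2}
[2] R0 @ {0↦1, 1↦2, 2↦3}  ⇒  2 nodes, 0 edges  {∅}
normal form: no rule applies after step 2
NF nodes: {0:B, 1:C}

Answer: 2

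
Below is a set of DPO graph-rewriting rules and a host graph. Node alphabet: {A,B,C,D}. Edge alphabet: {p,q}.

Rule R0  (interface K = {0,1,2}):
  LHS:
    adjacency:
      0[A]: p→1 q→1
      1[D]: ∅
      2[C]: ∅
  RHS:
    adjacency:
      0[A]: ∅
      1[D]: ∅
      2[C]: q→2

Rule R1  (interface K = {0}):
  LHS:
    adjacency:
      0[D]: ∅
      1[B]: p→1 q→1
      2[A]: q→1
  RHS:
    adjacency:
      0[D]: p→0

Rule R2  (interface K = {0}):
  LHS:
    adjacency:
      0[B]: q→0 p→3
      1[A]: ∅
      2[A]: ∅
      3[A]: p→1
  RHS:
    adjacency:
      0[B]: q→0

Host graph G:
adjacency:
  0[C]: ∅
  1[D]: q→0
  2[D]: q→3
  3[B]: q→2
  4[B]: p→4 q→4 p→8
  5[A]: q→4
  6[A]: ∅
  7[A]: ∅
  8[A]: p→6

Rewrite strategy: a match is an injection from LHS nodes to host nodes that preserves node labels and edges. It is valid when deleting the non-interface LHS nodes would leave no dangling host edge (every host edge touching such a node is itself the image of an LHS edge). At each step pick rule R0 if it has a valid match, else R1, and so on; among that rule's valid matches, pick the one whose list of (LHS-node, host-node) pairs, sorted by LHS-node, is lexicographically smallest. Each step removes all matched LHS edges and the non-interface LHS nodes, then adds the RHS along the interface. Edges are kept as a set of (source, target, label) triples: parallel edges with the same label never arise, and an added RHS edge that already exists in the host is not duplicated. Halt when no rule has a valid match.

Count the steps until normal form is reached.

Answer: 2

Steps:
start.  V:9 E:8  edges: 1-q->0 2-q->3 3-q->2 4-p->4 4-q->4 4-p->8 5-q->4 8-p->6
1. fire R2 via {0↦4, 1↦6, 2↦7, 3↦8}  →  V:6 E:6  edges: 1-q->0 2-q->3 3-q->2 4-p->4 4-q->4 5-q->4
2. fire R1 via {0↦1, 1↦4, 2↦5}  →  V:4 E:4  edges: 1-q->0 1-p->1 2-q->3 3-q->2
halt: no rule applies after step 2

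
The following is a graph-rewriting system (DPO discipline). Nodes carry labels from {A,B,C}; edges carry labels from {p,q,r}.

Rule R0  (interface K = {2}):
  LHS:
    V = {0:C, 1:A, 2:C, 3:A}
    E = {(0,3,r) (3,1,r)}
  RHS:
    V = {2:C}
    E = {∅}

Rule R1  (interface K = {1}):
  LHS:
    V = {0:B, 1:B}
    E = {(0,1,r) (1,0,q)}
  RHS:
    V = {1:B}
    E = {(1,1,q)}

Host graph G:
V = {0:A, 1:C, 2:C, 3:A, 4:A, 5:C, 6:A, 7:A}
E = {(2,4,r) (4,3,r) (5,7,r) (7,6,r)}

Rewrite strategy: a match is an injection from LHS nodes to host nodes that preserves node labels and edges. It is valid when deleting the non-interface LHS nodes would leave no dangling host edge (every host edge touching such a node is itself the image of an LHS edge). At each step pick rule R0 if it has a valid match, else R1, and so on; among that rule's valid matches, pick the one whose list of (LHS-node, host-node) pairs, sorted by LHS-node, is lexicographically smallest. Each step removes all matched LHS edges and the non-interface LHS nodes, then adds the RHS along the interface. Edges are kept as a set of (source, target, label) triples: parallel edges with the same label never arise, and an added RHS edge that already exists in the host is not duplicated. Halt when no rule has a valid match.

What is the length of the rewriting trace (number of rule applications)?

Answer: 2

Rewrite trace:
[0] host  ⇒  8 nodes, 4 edges  {2-r->4 4-r->3 5-r->7 7-r->6}
[1] R0 @ {0↦2, 1↦3, 2↦1, 3↦4}  ⇒  5 nodes, 2 edges  {5-r->7 7-r->6}
[2] R0 @ {0↦5, 1↦6, 2↦1, 3↦7}  ⇒  2 nodes, 0 edges  {∅}
halt: no rule applies after step 2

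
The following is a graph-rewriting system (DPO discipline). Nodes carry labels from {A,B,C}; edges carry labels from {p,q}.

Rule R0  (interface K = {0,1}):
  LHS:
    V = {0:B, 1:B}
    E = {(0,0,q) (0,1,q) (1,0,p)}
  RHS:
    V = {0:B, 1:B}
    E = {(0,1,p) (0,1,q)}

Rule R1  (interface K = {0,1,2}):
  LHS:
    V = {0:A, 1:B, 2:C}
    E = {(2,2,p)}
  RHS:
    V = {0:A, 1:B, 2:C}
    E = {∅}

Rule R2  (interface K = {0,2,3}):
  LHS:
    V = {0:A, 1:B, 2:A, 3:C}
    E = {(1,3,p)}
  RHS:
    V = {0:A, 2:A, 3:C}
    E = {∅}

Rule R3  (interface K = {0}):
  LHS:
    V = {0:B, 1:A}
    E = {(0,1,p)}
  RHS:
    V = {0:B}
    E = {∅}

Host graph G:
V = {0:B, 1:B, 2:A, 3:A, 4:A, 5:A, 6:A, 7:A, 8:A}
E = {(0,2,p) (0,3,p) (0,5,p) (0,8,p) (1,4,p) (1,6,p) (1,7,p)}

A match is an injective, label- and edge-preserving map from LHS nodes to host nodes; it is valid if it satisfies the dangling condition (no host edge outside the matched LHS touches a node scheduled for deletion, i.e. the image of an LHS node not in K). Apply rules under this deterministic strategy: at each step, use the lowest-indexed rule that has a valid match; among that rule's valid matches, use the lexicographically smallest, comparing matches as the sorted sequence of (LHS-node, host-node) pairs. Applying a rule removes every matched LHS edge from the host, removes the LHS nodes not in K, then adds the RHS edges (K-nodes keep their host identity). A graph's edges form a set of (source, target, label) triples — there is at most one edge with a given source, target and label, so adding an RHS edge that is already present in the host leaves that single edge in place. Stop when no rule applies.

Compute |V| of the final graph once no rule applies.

[0] host  ⇒  9 nodes, 7 edges  {0-p->2 0-p->3 0-p->5 0-p->8 1-p->4 1-p->6 1-p->7}
[1] R3 @ {0↦0, 1↦2}  ⇒  8 nodes, 6 edges  {0-p->3 0-p->5 0-p->8 1-p->4 1-p->6 1-p->7}
[2] R3 @ {0↦0, 1↦3}  ⇒  7 nodes, 5 edges  {0-p->5 0-p->8 1-p->4 1-p->6 1-p->7}
[3] R3 @ {0↦0, 1↦5}  ⇒  6 nodes, 4 edges  {0-p->8 1-p->4 1-p->6 1-p->7}
[4] R3 @ {0↦0, 1↦8}  ⇒  5 nodes, 3 edges  {1-p->4 1-p->6 1-p->7}
[5] R3 @ {0↦1, 1↦4}  ⇒  4 nodes, 2 edges  {1-p->6 1-p->7}
[6] R3 @ {0↦1, 1↦6}  ⇒  3 nodes, 1 edges  {1-p->7}
[7] R3 @ {0↦1, 1↦7}  ⇒  2 nodes, 0 edges  {∅}
normal form: no rule applies after step 7
NF nodes: {0:B, 1:B}

Answer: 2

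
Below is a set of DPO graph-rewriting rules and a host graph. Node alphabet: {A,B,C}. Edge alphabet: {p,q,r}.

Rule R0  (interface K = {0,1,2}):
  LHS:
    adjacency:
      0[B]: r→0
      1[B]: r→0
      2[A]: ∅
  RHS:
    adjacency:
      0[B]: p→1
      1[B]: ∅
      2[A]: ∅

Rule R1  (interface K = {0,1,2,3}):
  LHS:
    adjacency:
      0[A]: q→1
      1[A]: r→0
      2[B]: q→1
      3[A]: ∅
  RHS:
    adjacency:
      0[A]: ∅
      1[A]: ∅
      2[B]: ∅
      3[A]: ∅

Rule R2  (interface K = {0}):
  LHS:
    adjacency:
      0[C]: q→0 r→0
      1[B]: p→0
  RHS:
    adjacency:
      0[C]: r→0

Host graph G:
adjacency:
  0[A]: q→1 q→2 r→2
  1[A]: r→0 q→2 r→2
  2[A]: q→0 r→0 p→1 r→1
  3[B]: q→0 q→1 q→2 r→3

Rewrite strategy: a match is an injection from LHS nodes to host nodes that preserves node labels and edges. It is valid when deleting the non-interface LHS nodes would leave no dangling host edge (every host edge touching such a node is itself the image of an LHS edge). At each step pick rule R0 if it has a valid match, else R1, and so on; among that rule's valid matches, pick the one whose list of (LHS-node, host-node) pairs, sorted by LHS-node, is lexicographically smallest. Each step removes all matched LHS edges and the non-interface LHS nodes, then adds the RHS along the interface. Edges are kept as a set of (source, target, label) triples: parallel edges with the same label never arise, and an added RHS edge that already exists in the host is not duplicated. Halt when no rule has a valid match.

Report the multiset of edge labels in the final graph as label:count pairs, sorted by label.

initial: |V|=4 |E|=14  E = 0-q->1 0-q->2 0-r->2 1-r->0 1-q->2 1-r->2 2-q->0 2-r->0 2-p->1 2-r->1 3-q->0 3-q->1 3-q->2 3-r->3
step 1: apply R1 at {0↦0, 1↦1, 2↦3, 3↦2}  → |V|=4 |E|=11  E = 0-q->2 0-r->2 1-q->2 1-r->2 2-q->0 2-r->0 2-p->1 2-r->1 3-q->0 3-q->2 3-r->3
step 2: apply R1 at {0↦0, 1↦2, 2↦3, 3↦1}  → |V|=4 |E|=8  E = 0-r->2 1-q->2 1-r->2 2-q->0 2-p->1 2-r->1 3-q->0 3-r->3
step 3: apply R1 at {0↦2, 1↦0, 2↦3, 3↦1}  → |V|=4 |E|=5  E = 1-q->2 1-r->2 2-p->1 2-r->1 3-r->3
halt: no rule applies after step 3
NF edges: [(1, 2, 'q'), (1, 2, 'r'), (2, 1, 'p'), (2, 1, 'r'), (3, 3, 'r')]

Answer: p:1 q:1 r:3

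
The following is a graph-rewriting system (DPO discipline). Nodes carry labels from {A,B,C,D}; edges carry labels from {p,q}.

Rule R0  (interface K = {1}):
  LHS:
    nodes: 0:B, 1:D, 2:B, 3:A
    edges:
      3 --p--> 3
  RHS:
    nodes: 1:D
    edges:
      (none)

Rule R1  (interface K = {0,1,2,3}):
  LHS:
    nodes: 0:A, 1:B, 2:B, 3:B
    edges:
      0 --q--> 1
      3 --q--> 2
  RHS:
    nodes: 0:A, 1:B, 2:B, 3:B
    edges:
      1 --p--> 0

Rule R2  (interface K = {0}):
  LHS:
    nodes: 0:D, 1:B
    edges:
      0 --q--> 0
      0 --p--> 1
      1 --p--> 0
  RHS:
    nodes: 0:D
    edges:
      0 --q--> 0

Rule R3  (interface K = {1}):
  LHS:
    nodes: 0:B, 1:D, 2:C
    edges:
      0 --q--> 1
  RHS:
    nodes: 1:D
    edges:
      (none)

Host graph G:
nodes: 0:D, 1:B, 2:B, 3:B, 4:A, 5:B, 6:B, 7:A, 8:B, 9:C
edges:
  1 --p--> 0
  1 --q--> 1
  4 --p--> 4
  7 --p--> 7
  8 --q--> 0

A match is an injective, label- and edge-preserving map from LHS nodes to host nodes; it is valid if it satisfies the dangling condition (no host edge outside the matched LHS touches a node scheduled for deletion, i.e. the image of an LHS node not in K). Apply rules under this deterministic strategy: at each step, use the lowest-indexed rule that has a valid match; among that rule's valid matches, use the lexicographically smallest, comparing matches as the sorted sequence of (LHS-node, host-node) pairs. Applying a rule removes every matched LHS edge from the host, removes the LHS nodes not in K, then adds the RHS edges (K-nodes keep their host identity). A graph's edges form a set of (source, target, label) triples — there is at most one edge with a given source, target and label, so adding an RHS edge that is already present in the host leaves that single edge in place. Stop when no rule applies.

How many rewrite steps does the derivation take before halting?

Answer: 3

Steps:
start.  V:10 E:5  edges: 1-p->0 1-q->1 4-p->4 7-p->7 8-q->0
1. fire R0 via {0↦2, 1↦0, 2↦3, 3↦4}  →  V:7 E:4  edges: 1-p->0 1-q->1 7-p->7 8-q->0
2. fire R0 via {0↦5, 1↦0, 2↦6, 3↦7}  →  V:4 E:3  edges: 1-p->0 1-q->1 8-q->0
3. fire R3 via {0↦8, 1↦0, 2↦9}  →  V:2 E:2  edges: 1-p->0 1-q->1
final graph: no rule applies after step 3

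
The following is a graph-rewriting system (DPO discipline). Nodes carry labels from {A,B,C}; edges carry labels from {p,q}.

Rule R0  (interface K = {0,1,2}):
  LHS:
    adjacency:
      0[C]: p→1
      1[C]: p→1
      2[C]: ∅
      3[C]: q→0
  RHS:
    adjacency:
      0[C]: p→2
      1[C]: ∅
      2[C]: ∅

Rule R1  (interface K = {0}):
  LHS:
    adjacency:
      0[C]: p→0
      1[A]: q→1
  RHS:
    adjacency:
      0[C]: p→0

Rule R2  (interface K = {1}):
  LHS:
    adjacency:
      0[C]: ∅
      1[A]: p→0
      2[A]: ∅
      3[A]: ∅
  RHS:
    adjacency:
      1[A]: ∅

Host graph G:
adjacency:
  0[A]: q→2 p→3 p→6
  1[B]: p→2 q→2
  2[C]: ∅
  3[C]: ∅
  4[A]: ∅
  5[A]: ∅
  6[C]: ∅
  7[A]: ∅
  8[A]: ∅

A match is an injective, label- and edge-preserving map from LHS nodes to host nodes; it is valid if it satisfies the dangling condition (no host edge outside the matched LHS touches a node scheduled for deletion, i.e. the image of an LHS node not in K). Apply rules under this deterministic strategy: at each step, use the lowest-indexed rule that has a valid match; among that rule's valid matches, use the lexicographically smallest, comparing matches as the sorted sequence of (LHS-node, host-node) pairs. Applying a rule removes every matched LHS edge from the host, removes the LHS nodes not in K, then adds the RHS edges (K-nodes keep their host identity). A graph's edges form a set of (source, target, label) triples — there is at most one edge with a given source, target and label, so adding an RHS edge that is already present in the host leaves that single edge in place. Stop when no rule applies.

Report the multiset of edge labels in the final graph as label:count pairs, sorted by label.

initial: |V|=9 |E|=5  E = 0-q->2 0-p->3 0-p->6 1-p->2 1-q->2
step 1: apply R2 at {0↦3, 1↦0, 2↦4, 3↦5}  → |V|=6 |E|=4  E = 0-q->2 0-p->6 1-p->2 1-q->2
step 2: apply R2 at {0↦6, 1↦0, 2↦7, 3↦8}  → |V|=3 |E|=3  E = 0-q->2 1-p->2 1-q->2
normal form: no rule applies after step 2
NF edges: [(0, 2, 'q'), (1, 2, 'p'), (1, 2, 'q')]

Answer: p:1 q:2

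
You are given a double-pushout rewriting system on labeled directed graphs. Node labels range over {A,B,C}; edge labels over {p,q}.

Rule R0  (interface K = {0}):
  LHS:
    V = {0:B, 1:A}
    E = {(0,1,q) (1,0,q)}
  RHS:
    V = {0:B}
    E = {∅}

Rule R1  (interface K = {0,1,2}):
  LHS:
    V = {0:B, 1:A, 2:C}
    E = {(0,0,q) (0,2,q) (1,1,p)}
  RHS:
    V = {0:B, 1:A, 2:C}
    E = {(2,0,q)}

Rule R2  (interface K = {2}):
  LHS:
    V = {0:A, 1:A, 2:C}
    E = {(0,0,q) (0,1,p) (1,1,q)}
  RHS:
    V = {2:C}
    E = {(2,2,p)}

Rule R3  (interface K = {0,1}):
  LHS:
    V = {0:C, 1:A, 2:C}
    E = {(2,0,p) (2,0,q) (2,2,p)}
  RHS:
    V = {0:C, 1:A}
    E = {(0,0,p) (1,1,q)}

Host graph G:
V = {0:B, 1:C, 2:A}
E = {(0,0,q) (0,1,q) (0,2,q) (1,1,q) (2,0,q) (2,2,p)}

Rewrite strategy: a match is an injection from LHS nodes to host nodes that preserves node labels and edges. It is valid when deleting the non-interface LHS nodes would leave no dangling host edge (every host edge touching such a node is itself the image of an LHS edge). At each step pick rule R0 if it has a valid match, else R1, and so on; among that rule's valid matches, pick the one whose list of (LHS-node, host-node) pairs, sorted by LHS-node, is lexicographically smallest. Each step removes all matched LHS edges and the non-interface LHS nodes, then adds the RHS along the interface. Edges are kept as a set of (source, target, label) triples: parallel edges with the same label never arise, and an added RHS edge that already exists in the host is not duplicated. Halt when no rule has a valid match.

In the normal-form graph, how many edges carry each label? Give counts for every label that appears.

Answer: q:2

Steps:
initial: |V|=3 |E|=6  E = 0-q->0 0-q->1 0-q->2 1-q->1 2-q->0 2-p->2
step 1: apply R1 at {0↦0, 1↦2, 2↦1}  → |V|=3 |E|=4  E = 0-q->2 1-q->0 1-q->1 2-q->0
step 2: apply R0 at {0↦0, 1↦2}  → |V|=2 |E|=2  E = 1-q->0 1-q->1
halt: no rule applies after step 2
NF edges: [(1, 0, 'q'), (1, 1, 'q')]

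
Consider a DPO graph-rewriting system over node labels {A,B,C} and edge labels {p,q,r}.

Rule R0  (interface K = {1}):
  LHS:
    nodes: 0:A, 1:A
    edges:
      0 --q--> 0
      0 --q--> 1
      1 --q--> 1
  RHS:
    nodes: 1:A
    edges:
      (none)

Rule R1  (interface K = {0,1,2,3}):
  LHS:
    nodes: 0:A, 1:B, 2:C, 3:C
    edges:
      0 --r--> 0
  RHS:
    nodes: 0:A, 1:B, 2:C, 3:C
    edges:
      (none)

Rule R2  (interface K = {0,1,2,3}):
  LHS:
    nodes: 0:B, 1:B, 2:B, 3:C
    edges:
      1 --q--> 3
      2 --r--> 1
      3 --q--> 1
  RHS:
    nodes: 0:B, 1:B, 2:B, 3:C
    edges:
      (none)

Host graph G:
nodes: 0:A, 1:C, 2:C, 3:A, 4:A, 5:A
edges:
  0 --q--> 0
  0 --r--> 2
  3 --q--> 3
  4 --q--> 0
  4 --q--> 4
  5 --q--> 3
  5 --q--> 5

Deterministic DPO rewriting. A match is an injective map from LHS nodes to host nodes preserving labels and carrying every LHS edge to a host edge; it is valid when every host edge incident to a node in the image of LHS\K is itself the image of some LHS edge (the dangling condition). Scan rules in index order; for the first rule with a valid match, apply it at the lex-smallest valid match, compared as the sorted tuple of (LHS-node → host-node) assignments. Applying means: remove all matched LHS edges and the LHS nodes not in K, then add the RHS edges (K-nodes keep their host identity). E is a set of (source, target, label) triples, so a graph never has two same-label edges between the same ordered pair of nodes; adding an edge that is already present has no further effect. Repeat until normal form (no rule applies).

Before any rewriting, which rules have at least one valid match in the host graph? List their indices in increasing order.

R0: 2 valid matches — {0↦4, 1↦0}, {0↦5, 1↦3}
R1: no valid match — LHS pattern not found
R2: no valid match — LHS pattern not found

Answer: [R0]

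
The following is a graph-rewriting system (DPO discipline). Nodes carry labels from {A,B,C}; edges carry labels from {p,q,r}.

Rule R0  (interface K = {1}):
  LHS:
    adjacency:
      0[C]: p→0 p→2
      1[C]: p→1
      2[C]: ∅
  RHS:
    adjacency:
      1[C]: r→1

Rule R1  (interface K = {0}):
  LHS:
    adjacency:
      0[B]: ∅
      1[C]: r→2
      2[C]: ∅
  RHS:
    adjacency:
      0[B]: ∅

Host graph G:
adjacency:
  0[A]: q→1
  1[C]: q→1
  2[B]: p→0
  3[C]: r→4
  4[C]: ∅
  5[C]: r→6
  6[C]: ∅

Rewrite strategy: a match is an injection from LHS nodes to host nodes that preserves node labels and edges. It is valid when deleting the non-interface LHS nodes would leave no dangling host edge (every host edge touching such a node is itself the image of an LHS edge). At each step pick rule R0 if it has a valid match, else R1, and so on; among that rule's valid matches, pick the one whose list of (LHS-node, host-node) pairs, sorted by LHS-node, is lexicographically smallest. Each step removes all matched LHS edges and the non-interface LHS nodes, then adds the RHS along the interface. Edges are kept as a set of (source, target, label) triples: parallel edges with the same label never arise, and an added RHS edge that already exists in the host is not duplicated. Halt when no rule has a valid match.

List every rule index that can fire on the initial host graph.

R0: no valid match — LHS pattern not found
R1: 2 valid matches — {0↦2, 1↦3, 2↦4}, {0↦2, 1↦5, 2↦6}

Answer: [R1]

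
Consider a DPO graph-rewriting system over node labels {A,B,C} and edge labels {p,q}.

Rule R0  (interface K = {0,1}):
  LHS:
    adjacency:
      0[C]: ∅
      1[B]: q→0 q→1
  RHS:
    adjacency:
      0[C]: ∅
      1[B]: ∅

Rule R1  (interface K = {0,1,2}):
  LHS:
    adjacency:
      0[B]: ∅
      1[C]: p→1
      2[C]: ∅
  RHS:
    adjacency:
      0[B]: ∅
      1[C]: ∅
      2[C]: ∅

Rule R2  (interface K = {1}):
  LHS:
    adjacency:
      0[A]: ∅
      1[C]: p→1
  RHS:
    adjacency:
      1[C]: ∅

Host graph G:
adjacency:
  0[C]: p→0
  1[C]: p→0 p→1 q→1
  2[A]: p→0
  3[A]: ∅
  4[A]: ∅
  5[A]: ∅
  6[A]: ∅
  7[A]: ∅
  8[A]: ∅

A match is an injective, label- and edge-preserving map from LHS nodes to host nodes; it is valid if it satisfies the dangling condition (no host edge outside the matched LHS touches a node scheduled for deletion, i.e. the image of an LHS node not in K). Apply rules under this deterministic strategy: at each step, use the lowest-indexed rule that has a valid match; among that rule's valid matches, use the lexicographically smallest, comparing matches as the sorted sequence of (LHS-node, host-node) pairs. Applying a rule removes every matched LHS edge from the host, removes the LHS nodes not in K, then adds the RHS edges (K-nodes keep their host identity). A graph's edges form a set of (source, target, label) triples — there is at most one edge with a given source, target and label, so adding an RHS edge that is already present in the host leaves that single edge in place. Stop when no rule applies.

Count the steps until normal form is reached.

initial: |V|=9 |E|=5  E = 0-p->0 1-p->0 1-p->1 1-q->1 2-p->0
step 1: apply R2 at {0↦3, 1↦0}  → |V|=8 |E|=4  E = 1-p->0 1-p->1 1-q->1 2-p->0
step 2: apply R2 at {0↦4, 1↦1}  → |V|=7 |E|=3  E = 1-p->0 1-q->1 2-p->0
halt: no rule applies after step 2

Answer: 2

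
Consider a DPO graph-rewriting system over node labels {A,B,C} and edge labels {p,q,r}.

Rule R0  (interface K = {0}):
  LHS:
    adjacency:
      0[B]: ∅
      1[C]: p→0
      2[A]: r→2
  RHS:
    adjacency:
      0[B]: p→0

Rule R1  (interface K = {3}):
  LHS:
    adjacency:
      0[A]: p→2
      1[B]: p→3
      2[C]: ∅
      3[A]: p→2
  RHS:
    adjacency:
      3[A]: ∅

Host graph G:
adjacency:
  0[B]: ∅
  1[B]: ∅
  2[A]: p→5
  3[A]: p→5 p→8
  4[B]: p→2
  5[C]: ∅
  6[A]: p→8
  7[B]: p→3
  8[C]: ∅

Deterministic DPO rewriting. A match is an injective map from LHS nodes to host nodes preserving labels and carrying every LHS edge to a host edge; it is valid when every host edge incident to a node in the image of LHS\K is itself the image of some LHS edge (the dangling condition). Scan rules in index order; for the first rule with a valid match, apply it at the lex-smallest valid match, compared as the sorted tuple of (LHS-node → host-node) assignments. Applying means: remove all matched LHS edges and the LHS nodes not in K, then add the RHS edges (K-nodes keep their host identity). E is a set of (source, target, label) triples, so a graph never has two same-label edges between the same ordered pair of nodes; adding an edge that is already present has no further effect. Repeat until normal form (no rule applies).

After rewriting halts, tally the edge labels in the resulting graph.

Answer: (no edges)

Steps:
initial: |V|=9 |E|=6  E = 2-p->5 3-p->5 3-p->8 4-p->2 6-p->8 7-p->3
step 1: apply R1 at {0↦6, 1↦7, 2↦8, 3↦3}  → |V|=6 |E|=3  E = 2-p->5 3-p->5 4-p->2
step 2: apply R1 at {0↦3, 1↦4, 2↦5, 3↦2}  → |V|=3 |E|=0  E = ∅
normal form: no rule applies after step 2
NF edges: []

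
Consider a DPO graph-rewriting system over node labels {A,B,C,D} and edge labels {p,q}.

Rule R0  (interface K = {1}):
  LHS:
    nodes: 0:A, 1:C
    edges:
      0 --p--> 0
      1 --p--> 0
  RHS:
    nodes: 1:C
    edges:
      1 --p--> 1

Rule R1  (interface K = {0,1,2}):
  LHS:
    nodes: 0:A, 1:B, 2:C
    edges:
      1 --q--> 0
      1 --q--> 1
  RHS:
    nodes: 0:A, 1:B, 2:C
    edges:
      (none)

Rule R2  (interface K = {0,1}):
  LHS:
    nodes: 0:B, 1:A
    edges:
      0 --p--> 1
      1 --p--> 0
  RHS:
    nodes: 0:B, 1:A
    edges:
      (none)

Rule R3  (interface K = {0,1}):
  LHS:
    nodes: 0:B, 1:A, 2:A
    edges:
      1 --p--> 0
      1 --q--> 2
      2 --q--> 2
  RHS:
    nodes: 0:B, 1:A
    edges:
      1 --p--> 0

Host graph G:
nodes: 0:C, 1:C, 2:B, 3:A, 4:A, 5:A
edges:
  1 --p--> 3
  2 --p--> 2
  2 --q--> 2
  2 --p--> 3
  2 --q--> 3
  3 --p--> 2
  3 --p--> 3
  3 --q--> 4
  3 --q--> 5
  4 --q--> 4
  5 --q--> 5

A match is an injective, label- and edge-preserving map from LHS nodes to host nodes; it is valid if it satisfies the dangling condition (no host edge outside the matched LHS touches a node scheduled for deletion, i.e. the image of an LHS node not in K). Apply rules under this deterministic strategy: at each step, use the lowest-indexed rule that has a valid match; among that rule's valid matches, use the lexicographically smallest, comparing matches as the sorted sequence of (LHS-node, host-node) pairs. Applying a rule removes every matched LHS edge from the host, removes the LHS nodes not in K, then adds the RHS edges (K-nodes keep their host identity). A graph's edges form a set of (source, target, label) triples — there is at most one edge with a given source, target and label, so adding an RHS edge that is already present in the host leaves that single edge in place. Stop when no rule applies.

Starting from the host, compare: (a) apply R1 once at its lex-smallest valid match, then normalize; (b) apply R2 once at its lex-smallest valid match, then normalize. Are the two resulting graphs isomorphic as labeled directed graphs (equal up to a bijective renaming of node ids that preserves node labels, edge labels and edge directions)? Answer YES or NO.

Answer: YES

Derivation:
branch R1-first: apply at {0↦3, 1↦2, 2↦0} → |E|=9, then 1 more step(s) → NF |V|=6 |E|=7 V={0:C, 1:C, 2:B, 3:A, 4:A, 5:A} E=1-p->3 2-p->2 3-p->3 3-q->4 3-q->5 4-q->4 5-q->5
branch R2-first: apply at {0↦2, 1↦3} → |E|=9, then 1 more step(s) → NF |V|=6 |E|=7 V={0:C, 1:C, 2:B, 3:A, 4:A, 5:A} E=1-p->3 2-p->2 3-p->3 3-q->4 3-q->5 4-q->4 5-q->5
graphs isomorphic (equal up to label-preserving node renaming)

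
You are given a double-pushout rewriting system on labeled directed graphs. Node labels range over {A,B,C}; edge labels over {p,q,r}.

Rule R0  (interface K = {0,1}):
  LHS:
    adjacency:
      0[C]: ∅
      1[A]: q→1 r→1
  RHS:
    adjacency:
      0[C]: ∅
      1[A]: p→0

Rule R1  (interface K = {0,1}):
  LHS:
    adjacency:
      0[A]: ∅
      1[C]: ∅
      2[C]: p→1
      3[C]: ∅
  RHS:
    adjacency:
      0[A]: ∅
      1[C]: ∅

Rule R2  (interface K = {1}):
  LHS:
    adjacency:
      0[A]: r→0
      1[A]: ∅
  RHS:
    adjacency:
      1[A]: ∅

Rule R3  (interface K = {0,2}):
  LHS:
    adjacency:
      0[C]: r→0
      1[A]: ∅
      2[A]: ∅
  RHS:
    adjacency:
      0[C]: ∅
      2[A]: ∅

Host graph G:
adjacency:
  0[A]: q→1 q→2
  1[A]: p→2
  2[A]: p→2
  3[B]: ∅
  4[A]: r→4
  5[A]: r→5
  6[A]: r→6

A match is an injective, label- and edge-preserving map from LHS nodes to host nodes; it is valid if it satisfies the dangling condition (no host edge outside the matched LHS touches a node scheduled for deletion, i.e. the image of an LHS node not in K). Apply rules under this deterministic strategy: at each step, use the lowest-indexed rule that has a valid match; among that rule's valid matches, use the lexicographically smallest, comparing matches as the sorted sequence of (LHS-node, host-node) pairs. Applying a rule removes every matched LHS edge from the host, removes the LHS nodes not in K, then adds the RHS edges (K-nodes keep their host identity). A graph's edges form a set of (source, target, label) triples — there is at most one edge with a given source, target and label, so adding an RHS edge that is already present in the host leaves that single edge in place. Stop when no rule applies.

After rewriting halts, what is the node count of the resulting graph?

Answer: 4

Derivation:
start.  V:7 E:7  edges: 0-q->1 0-q->2 1-p->2 2-p->2 4-r->4 5-r->5 6-r->6
1. fire R2 via {0↦4, 1↦0}  →  V:6 E:6  edges: 0-q->1 0-q->2 1-p->2 2-p->2 5-r->5 6-r->6
2. fire R2 via {0↦5, 1↦0}  →  V:5 E:5  edges: 0-q->1 0-q->2 1-p->2 2-p->2 6-r->6
3. fire R2 via {0↦6, 1↦0}  →  V:4 E:4  edges: 0-q->1 0-q->2 1-p->2 2-p->2
final graph: no rule applies after step 3
NF nodes: {0:A, 1:A, 2:A, 3:B}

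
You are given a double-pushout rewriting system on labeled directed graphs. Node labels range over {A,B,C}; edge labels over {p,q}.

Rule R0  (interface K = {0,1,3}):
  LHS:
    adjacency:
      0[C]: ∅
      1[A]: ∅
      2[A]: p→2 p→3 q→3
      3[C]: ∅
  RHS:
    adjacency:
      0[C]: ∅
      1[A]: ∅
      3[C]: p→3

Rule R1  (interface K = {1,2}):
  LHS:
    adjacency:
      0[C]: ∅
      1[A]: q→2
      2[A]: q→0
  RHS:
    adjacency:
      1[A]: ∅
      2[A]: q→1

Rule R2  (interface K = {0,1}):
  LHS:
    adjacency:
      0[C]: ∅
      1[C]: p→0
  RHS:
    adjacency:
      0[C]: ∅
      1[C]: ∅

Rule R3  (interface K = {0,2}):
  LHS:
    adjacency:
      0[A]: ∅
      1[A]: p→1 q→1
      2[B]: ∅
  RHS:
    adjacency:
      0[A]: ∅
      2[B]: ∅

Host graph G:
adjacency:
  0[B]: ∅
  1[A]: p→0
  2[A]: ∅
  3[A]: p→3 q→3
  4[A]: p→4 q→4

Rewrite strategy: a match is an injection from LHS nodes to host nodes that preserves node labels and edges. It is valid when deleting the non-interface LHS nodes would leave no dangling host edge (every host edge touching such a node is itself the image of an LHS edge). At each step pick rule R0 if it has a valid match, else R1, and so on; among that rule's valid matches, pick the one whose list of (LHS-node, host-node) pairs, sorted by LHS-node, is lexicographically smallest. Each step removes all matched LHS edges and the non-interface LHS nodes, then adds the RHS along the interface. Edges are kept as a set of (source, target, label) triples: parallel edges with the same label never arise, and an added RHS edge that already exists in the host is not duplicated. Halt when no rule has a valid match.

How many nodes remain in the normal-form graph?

Answer: 3

Rewrite trace:
[0] host  ⇒  5 nodes, 5 edges  {1-p->0 3-p->3 3-q->3 4-p->4 4-q->4}
[1] R3 @ {0↦1, 1↦3, 2↦0}  ⇒  4 nodes, 3 edges  {1-p->0 4-p->4 4-q->4}
[2] R3 @ {0↦1, 1↦4, 2↦0}  ⇒  3 nodes, 1 edges  {1-p->0}
final graph: no rule applies after step 2
NF nodes: {0:B, 1:A, 2:A}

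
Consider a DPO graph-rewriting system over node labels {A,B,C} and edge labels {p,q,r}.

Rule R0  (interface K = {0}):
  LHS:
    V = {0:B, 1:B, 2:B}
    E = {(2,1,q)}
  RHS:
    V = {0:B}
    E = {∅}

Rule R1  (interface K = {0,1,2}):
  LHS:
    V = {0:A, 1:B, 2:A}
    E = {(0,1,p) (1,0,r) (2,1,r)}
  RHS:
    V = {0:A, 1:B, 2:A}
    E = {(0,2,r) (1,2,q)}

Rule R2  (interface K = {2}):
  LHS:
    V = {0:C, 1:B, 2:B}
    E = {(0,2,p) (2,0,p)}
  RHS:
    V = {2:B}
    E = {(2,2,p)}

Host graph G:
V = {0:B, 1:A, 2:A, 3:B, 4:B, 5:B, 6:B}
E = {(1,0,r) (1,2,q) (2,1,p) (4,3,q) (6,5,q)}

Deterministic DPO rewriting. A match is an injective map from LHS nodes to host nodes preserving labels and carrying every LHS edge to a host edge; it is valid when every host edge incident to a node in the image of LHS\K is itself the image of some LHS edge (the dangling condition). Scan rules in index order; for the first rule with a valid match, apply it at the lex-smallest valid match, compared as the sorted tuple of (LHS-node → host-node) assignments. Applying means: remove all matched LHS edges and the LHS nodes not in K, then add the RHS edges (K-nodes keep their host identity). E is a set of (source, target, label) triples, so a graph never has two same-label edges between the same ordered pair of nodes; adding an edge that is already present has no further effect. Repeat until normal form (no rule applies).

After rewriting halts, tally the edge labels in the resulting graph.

Answer: p:1 q:1 r:1

Derivation:
start.  V:7 E:5  edges: 1-r->0 1-q->2 2-p->1 4-q->3 6-q->5
1. fire R0 via {0↦0, 1↦3, 2↦4}  →  V:5 E:4  edges: 1-r->0 1-q->2 2-p->1 6-q->5
2. fire R0 via {0↦0, 1↦5, 2↦6}  →  V:3 E:3  edges: 1-r->0 1-q->2 2-p->1
normal form: no rule applies after step 2
NF edges: [(1, 0, 'r'), (1, 2, 'q'), (2, 1, 'p')]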